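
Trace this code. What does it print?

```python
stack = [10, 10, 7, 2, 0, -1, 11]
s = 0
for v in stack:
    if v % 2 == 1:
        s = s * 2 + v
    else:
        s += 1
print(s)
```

v=10: not odd, s = 0+1 = 1
v=10: not odd, s = 1+1 = 2
v=7: odd, s = 2*2+7 = 11
v=2: not odd, s = 11+1 = 12
v=0: not odd, s = 12+1 = 13
v=-1: odd, s = 13*2+(-1) = 25
v=11: odd, s = 25*2+11 = 61

61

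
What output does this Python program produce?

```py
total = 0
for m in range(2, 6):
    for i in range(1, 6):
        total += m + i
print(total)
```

130

m=2,i=1: total = 0+3 = 3
m=2,i=2: total = 3+4 = 7
m=2,i=3: total = 7+5 = 12
m=2,i=4: total = 12+6 = 18
m=2,i=5: total = 18+7 = 25
m=3,i=1: total = 25+4 = 29
m=3,i=2: total = 29+5 = 34
m=3,i=3: total = 34+6 = 40
m=3,i=4: total = 40+7 = 47
m=3,i=5: total = 47+8 = 55
m=4,i=1: total = 55+5 = 60
m=4,i=2: total = 60+6 = 66
m=4,i=3: total = 66+7 = 73
m=4,i=4: total = 73+8 = 81
m=4,i=5: total = 81+9 = 90
m=5,i=1: total = 90+6 = 96
m=5,i=2: total = 96+7 = 103
m=5,i=3: total = 103+8 = 111
m=5,i=4: total = 111+9 = 120
m=5,i=5: total = 120+10 = 130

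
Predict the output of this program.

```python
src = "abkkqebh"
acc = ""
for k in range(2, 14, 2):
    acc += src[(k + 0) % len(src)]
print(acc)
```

kqbakq

k=2: add src[2]='k' → 'k'
k=4: add src[4]='q' → 'kq'
k=6: add src[6]='b' → 'kqb'
k=8: add src[0]='a' → 'kqba'
k=10: add src[2]='k' → 'kqbak'
k=12: add src[4]='q' → 'kqbakq'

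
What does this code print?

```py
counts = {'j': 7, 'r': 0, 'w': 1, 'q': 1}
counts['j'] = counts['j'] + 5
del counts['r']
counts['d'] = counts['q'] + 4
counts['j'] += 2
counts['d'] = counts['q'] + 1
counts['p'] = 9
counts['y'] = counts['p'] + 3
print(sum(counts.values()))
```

counts['j'] = counts['j']+5 = 12 → {'j': 12, 'r': 0, 'w': 1, 'q': 1}
del 'r' → {'j': 12, 'w': 1, 'q': 1}
counts['d'] = counts['q']+4 = 5 → {'j': 12, 'w': 1, 'q': 1, 'd': 5}
counts['j'] = 12+2 = 14 → {'j': 14, 'w': 1, 'q': 1, 'd': 5}
counts['d'] = counts['q']+1 = 2 → {'j': 14, 'w': 1, 'q': 1, 'd': 2}
counts['p'] = 9 → {'j': 14, 'w': 1, 'q': 1, 'd': 2, 'p': 9}
counts['y'] = counts['p']+3 = 12 → {'j': 14, 'w': 1, 'q': 1, 'd': 2, 'p': 9, 'y': 12}
sum of values = 39

39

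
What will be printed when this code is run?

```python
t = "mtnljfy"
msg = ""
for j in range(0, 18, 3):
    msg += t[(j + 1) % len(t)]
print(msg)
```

tjmlyn

j=0: add t[1]='t' → 't'
j=3: add t[4]='j' → 'tj'
j=6: add t[0]='m' → 'tjm'
j=9: add t[3]='l' → 'tjml'
j=12: add t[6]='y' → 'tjmly'
j=15: add t[2]='n' → 'tjmlyn'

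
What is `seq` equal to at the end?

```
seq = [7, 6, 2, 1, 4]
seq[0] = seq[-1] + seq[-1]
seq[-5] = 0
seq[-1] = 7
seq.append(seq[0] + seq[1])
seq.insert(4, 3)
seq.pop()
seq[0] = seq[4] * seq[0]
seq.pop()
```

seq[0] = seq[-1]+seq[-1] = 4+4 = 8 → [8, 6, 2, 1, 4]
seq[-5] = 0 → [0, 6, 2, 1, 4]
seq[-1] = 7 → [0, 6, 2, 1, 7]
append seq[0]+seq[1] = 0+6 = 6 → [0, 6, 2, 1, 7, 6]
insert 3 at 4 → [0, 6, 2, 1, 3, 7, 6]
pop() removes 6 → [0, 6, 2, 1, 3, 7]
seq[0] = seq[4]*seq[0] = 3*0 = 0 → [0, 6, 2, 1, 3, 7]
pop() removes 7 → [0, 6, 2, 1, 3]

[0, 6, 2, 1, 3]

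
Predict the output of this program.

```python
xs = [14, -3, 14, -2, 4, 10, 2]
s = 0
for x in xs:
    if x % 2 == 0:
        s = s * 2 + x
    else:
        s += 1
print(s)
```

726

x=14: even, s = 0*2+14 = 14
x=-3: not even, s = 14+1 = 15
x=14: even, s = 15*2+14 = 44
x=-2: even, s = 44*2+(-2) = 86
x=4: even, s = 86*2+4 = 176
x=10: even, s = 176*2+10 = 362
x=2: even, s = 362*2+2 = 726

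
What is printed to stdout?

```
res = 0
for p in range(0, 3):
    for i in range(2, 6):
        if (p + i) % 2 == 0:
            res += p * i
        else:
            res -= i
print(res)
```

-2

p=0,i=2: even sum, res = 0+0 = 0
p=0,i=3: odd sum, res = 0-3 = -3
p=0,i=4: even sum, res = (-3)+0 = -3
p=0,i=5: odd sum, res = (-3)-5 = -8
p=1,i=2: odd sum, res = (-8)-2 = -10
p=1,i=3: even sum, res = (-10)+3 = -7
p=1,i=4: odd sum, res = (-7)-4 = -11
p=1,i=5: even sum, res = (-11)+5 = -6
p=2,i=2: even sum, res = (-6)+4 = -2
p=2,i=3: odd sum, res = (-2)-3 = -5
p=2,i=4: even sum, res = (-5)+8 = 3
p=2,i=5: odd sum, res = 3-5 = -2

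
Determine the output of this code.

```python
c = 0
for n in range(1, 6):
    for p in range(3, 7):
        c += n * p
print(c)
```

n=1,p=3: c = 0+3 = 3
n=1,p=4: c = 3+4 = 7
n=1,p=5: c = 7+5 = 12
n=1,p=6: c = 12+6 = 18
n=2,p=3: c = 18+6 = 24
n=2,p=4: c = 24+8 = 32
n=2,p=5: c = 32+10 = 42
n=2,p=6: c = 42+12 = 54
n=3,p=3: c = 54+9 = 63
n=3,p=4: c = 63+12 = 75
n=3,p=5: c = 75+15 = 90
n=3,p=6: c = 90+18 = 108
n=4,p=3: c = 108+12 = 120
n=4,p=4: c = 120+16 = 136
n=4,p=5: c = 136+20 = 156
n=4,p=6: c = 156+24 = 180
n=5,p=3: c = 180+15 = 195
n=5,p=4: c = 195+20 = 215
n=5,p=5: c = 215+25 = 240
n=5,p=6: c = 240+30 = 270

270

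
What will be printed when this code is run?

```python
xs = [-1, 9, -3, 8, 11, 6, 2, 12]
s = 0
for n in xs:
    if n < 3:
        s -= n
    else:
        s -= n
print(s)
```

n=-1: <3, s = 0-(-1) = 1
n=9: not <3, s = 1-9 = -8
n=-3: <3, s = (-8)-(-3) = -5
n=8: not <3, s = (-5)-8 = -13
n=11: not <3, s = (-13)-11 = -24
n=6: not <3, s = (-24)-6 = -30
n=2: <3, s = (-30)-2 = -32
n=12: not <3, s = (-32)-12 = -44

-44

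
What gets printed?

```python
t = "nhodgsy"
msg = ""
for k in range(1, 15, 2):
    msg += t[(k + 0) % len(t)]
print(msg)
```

k=1: add t[1]='h' → 'h'
k=3: add t[3]='d' → 'hd'
k=5: add t[5]='s' → 'hds'
k=7: add t[0]='n' → 'hdsn'
k=9: add t[2]='o' → 'hdsno'
k=11: add t[4]='g' → 'hdsnog'
k=13: add t[6]='y' → 'hdsnogy'

hdsnogy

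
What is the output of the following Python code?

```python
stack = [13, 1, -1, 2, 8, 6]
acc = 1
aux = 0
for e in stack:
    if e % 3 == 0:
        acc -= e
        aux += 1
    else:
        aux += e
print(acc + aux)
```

e=13: not %3==0; aux=13
e=1: not %3==0; aux=14
e=-1: not %3==0; aux=13
e=2: not %3==0; aux=15
e=8: not %3==0; aux=23
e=6: %3==0, acc = 1-6 = -5; aux=24
acc+aux = (-5)+24 = 19

19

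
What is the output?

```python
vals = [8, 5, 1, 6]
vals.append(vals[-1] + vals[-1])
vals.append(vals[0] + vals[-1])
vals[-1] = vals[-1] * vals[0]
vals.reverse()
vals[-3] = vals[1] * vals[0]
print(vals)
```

[160, 12, 6, 1920, 5, 8]

append vals[-1]+vals[-1] = 6+6 = 12 → [8, 5, 1, 6, 12]
append vals[0]+vals[-1] = 8+12 = 20 → [8, 5, 1, 6, 12, 20]
vals[-1] = vals[-1]*vals[0] = 20*8 = 160 → [8, 5, 1, 6, 12, 160]
reverse → [160, 12, 6, 1, 5, 8]
vals[-3] = vals[1]*vals[0] = 12*160 = 1920 → [160, 12, 6, 1920, 5, 8]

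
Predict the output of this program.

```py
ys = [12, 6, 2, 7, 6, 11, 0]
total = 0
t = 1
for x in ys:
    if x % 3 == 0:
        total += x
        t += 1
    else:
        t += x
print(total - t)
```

-1

x=12: %3==0, total = 0+12 = 12; t=2
x=6: %3==0, total = 12+6 = 18; t=3
x=2: not %3==0; t=5
x=7: not %3==0; t=12
x=6: %3==0, total = 18+6 = 24; t=13
x=11: not %3==0; t=24
x=0: %3==0, total = 24+0 = 24; t=25
total-t = 24-25 = -1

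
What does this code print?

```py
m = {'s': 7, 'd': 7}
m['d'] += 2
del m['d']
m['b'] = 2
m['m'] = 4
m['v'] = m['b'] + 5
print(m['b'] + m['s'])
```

m['d'] = 7+2 = 9 → {'s': 7, 'd': 9}
del 'd' → {'s': 7}
m['b'] = 2 → {'s': 7, 'b': 2}
m['m'] = 4 → {'s': 7, 'b': 2, 'm': 4}
m['v'] = m['b']+5 = 7 → {'s': 7, 'b': 2, 'm': 4, 'v': 7}
m['b']+m['s'] = 2+7 = 9

9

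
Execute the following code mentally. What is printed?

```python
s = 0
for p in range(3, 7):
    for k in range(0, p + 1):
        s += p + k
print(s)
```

p=3,k=0: s = 0+3 = 3
p=3,k=1: s = 3+4 = 7
p=3,k=2: s = 7+5 = 12
p=3,k=3: s = 12+6 = 18
p=4,k=0: s = 18+4 = 22
p=4,k=1: s = 22+5 = 27
p=4,k=2: s = 27+6 = 33
p=4,k=3: s = 33+7 = 40
p=4,k=4: s = 40+8 = 48
p=5,k=0: s = 48+5 = 53
p=5,k=1: s = 53+6 = 59
p=5,k=2: s = 59+7 = 66
p=5,k=3: s = 66+8 = 74
p=5,k=4: s = 74+9 = 83
p=5,k=5: s = 83+10 = 93
p=6,k=0: s = 93+6 = 99
p=6,k=1: s = 99+7 = 106
p=6,k=2: s = 106+8 = 114
p=6,k=3: s = 114+9 = 123
p=6,k=4: s = 123+10 = 133
p=6,k=5: s = 133+11 = 144
p=6,k=6: s = 144+12 = 156

156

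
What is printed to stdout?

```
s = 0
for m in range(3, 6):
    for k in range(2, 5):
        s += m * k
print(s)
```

108

m=3,k=2: s = 0+6 = 6
m=3,k=3: s = 6+9 = 15
m=3,k=4: s = 15+12 = 27
m=4,k=2: s = 27+8 = 35
m=4,k=3: s = 35+12 = 47
m=4,k=4: s = 47+16 = 63
m=5,k=2: s = 63+10 = 73
m=5,k=3: s = 73+15 = 88
m=5,k=4: s = 88+20 = 108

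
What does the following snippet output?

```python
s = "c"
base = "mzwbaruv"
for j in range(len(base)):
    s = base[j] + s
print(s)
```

vurabwzmc

j=0: prepend 'm' → 'mc'
j=1: prepend 'z' → 'zmc'
j=2: prepend 'w' → 'wzmc'
j=3: prepend 'b' → 'bwzmc'
j=4: prepend 'a' → 'abwzmc'
j=5: prepend 'r' → 'rabwzmc'
j=6: prepend 'u' → 'urabwzmc'
j=7: prepend 'v' → 'vurabwzmc'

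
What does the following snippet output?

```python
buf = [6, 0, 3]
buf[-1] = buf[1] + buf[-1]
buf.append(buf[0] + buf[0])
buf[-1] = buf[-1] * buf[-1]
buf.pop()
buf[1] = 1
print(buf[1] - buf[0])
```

buf[-1] = buf[1]+buf[-1] = 0+3 = 3 → [6, 0, 3]
append buf[0]+buf[0] = 6+6 = 12 → [6, 0, 3, 12]
buf[-1] = buf[-1]*buf[-1] = 12*12 = 144 → [6, 0, 3, 144]
pop() removes 144 → [6, 0, 3]
buf[1] = 1 → [6, 1, 3]
buf[1]-buf[0] = 1-6 = -5

-5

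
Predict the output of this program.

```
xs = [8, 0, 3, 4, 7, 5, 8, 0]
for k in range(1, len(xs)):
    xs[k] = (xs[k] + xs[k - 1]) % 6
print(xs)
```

[8, 2, 5, 3, 4, 3, 5, 5]

k=1: xs[1] = (0+8)%6 = 2 → [8, 2, 3, 4, 7, 5, 8, 0]
k=2: xs[2] = (3+2)%6 = 5 → [8, 2, 5, 4, 7, 5, 8, 0]
k=3: xs[3] = (4+5)%6 = 3 → [8, 2, 5, 3, 7, 5, 8, 0]
k=4: xs[4] = (7+3)%6 = 4 → [8, 2, 5, 3, 4, 5, 8, 0]
k=5: xs[5] = (5+4)%6 = 3 → [8, 2, 5, 3, 4, 3, 8, 0]
k=6: xs[6] = (8+3)%6 = 5 → [8, 2, 5, 3, 4, 3, 5, 0]
k=7: xs[7] = (0+5)%6 = 5 → [8, 2, 5, 3, 4, 3, 5, 5]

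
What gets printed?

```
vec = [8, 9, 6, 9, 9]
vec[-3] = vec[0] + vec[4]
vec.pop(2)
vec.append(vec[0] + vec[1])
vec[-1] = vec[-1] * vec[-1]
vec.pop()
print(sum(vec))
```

35

vec[-3] = vec[0]+vec[4] = 8+9 = 17 → [8, 9, 17, 9, 9]
pop(2) removes 17 → [8, 9, 9, 9]
append vec[0]+vec[1] = 8+9 = 17 → [8, 9, 9, 9, 17]
vec[-1] = vec[-1]*vec[-1] = 17*17 = 289 → [8, 9, 9, 9, 289]
pop() removes 289 → [8, 9, 9, 9]
sum = 35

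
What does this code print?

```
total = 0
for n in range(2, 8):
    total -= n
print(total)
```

-27

n=2: total = 0-2 = -2
n=3: total = (-2)-3 = -5
n=4: total = (-5)-4 = -9
n=5: total = (-9)-5 = -14
n=6: total = (-14)-6 = -20
n=7: total = (-20)-7 = -27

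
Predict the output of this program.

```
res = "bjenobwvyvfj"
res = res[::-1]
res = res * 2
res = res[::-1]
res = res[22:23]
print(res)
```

reverse → 'jfvyvwbonejb'
repeat ×2 → 'jfvyvwbonejbjfvyvwbonejb'
reverse → 'bjenobwvyvfjbjenobwvyvfj'
slice [22:23] → 'f'

f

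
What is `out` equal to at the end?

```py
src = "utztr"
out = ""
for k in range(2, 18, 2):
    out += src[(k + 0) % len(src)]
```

'zrttuzrt'

k=2: add src[2]='z' → 'z'
k=4: add src[4]='r' → 'zr'
k=6: add src[1]='t' → 'zrt'
k=8: add src[3]='t' → 'zrtt'
k=10: add src[0]='u' → 'zrttu'
k=12: add src[2]='z' → 'zrttuz'
k=14: add src[4]='r' → 'zrttuzr'
k=16: add src[1]='t' → 'zrttuzrt'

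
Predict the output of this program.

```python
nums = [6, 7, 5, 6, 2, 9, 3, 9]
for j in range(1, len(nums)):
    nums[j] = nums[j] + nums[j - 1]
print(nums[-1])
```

j=1: nums[1] = 7+6 = 13 → [6, 13, 5, 6, 2, 9, 3, 9]
j=2: nums[2] = 5+13 = 18 → [6, 13, 18, 6, 2, 9, 3, 9]
j=3: nums[3] = 6+18 = 24 → [6, 13, 18, 24, 2, 9, 3, 9]
j=4: nums[4] = 2+24 = 26 → [6, 13, 18, 24, 26, 9, 3, 9]
j=5: nums[5] = 9+26 = 35 → [6, 13, 18, 24, 26, 35, 3, 9]
j=6: nums[6] = 3+35 = 38 → [6, 13, 18, 24, 26, 35, 38, 9]
j=7: nums[7] = 9+38 = 47 → [6, 13, 18, 24, 26, 35, 38, 47]

47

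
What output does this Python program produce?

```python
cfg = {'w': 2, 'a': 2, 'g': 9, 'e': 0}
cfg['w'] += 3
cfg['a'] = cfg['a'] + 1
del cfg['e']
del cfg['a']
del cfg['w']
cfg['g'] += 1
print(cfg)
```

{'g': 10}

cfg['w'] = 2+3 = 5 → {'w': 5, 'a': 2, 'g': 9, 'e': 0}
cfg['a'] = cfg['a']+1 = 3 → {'w': 5, 'a': 3, 'g': 9, 'e': 0}
del 'e' → {'w': 5, 'a': 3, 'g': 9}
del 'a' → {'w': 5, 'g': 9}
del 'w' → {'g': 9}
cfg['g'] = 9+1 = 10 → {'g': 10}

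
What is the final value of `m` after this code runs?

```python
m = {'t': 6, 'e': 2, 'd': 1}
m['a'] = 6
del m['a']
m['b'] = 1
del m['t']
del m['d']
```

{'e': 2, 'b': 1}

m['a'] = 6 → {'t': 6, 'e': 2, 'd': 1, 'a': 6}
del 'a' → {'t': 6, 'e': 2, 'd': 1}
m['b'] = 1 → {'t': 6, 'e': 2, 'd': 1, 'b': 1}
del 't' → {'e': 2, 'd': 1, 'b': 1}
del 'd' → {'e': 2, 'b': 1}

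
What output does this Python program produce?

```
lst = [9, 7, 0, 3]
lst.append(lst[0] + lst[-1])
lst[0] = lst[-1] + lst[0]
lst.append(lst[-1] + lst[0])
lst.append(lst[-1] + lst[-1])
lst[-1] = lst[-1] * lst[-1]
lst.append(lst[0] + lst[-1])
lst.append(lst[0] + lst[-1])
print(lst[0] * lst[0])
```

441

append lst[0]+lst[-1] = 9+3 = 12 → [9, 7, 0, 3, 12]
lst[0] = lst[-1]+lst[0] = 12+9 = 21 → [21, 7, 0, 3, 12]
append lst[-1]+lst[0] = 12+21 = 33 → [21, 7, 0, 3, 12, 33]
append lst[-1]+lst[-1] = 33+33 = 66 → [21, 7, 0, 3, 12, 33, 66]
lst[-1] = lst[-1]*lst[-1] = 66*66 = 4356 → [21, 7, 0, 3, 12, 33, 4356]
append lst[0]+lst[-1] = 21+4356 = 4377 → [21, 7, 0, 3, 12, 33, 4356, 4377]
append lst[0]+lst[-1] = 21+4377 = 4398 → [21, 7, 0, 3, 12, 33, 4356, 4377, 4398]
lst[0]*lst[0] = 21*21 = 441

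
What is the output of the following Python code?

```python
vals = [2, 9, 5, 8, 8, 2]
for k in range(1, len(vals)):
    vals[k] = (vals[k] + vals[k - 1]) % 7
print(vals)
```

[2, 4, 2, 3, 4, 6]

k=1: vals[1] = (9+2)%7 = 4 → [2, 4, 5, 8, 8, 2]
k=2: vals[2] = (5+4)%7 = 2 → [2, 4, 2, 8, 8, 2]
k=3: vals[3] = (8+2)%7 = 3 → [2, 4, 2, 3, 8, 2]
k=4: vals[4] = (8+3)%7 = 4 → [2, 4, 2, 3, 4, 2]
k=5: vals[5] = (2+4)%7 = 6 → [2, 4, 2, 3, 4, 6]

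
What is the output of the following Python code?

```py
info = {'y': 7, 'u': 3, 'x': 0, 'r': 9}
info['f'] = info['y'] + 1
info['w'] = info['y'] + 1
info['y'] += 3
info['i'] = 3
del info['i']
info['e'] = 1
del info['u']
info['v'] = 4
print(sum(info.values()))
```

info['f'] = info['y']+1 = 8 → {'y': 7, 'u': 3, 'x': 0, 'r': 9, 'f': 8}
info['w'] = info['y']+1 = 8 → {'y': 7, 'u': 3, 'x': 0, 'r': 9, 'f': 8, 'w': 8}
info['y'] = 7+3 = 10 → {'y': 10, 'u': 3, 'x': 0, 'r': 9, 'f': 8, 'w': 8}
info['i'] = 3 → {'y': 10, 'u': 3, 'x': 0, 'r': 9, 'f': 8, 'w': 8, 'i': 3}
del 'i' → {'y': 10, 'u': 3, 'x': 0, 'r': 9, 'f': 8, 'w': 8}
info['e'] = 1 → {'y': 10, 'u': 3, 'x': 0, 'r': 9, 'f': 8, 'w': 8, 'e': 1}
del 'u' → {'y': 10, 'x': 0, 'r': 9, 'f': 8, 'w': 8, 'e': 1}
info['v'] = 4 → {'y': 10, 'x': 0, 'r': 9, 'f': 8, 'w': 8, 'e': 1, 'v': 4}
sum of values = 40

40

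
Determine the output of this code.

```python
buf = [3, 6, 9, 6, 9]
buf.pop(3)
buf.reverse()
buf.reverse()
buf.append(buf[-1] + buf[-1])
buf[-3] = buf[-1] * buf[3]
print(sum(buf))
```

pop(3) removes 6 → [3, 6, 9, 9]
reverse → [9, 9, 6, 3]
reverse → [3, 6, 9, 9]
append buf[-1]+buf[-1] = 9+9 = 18 → [3, 6, 9, 9, 18]
buf[-3] = buf[-1]*buf[3] = 18*9 = 162 → [3, 6, 162, 9, 18]
sum = 198

198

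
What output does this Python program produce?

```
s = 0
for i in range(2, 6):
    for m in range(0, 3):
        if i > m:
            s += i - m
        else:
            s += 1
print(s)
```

i=2,m=0: 2>0, s = 0+2 = 2
i=2,m=1: 2>1, s = 2+1 = 3
i=2,m=2: not 2>2, s = 3+1 = 4
i=3,m=0: 3>0, s = 4+3 = 7
i=3,m=1: 3>1, s = 7+2 = 9
i=3,m=2: 3>2, s = 9+1 = 10
i=4,m=0: 4>0, s = 10+4 = 14
i=4,m=1: 4>1, s = 14+3 = 17
i=4,m=2: 4>2, s = 17+2 = 19
i=5,m=0: 5>0, s = 19+5 = 24
i=5,m=1: 5>1, s = 24+4 = 28
i=5,m=2: 5>2, s = 28+3 = 31

31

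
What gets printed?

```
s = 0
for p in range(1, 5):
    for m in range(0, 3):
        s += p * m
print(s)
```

p=1,m=0: s = 0+0 = 0
p=1,m=1: s = 0+1 = 1
p=1,m=2: s = 1+2 = 3
p=2,m=0: s = 3+0 = 3
p=2,m=1: s = 3+2 = 5
p=2,m=2: s = 5+4 = 9
p=3,m=0: s = 9+0 = 9
p=3,m=1: s = 9+3 = 12
p=3,m=2: s = 12+6 = 18
p=4,m=0: s = 18+0 = 18
p=4,m=1: s = 18+4 = 22
p=4,m=2: s = 22+8 = 30

30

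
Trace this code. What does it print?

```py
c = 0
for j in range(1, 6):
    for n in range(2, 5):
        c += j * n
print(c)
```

135

j=1,n=2: c = 0+2 = 2
j=1,n=3: c = 2+3 = 5
j=1,n=4: c = 5+4 = 9
j=2,n=2: c = 9+4 = 13
j=2,n=3: c = 13+6 = 19
j=2,n=4: c = 19+8 = 27
j=3,n=2: c = 27+6 = 33
j=3,n=3: c = 33+9 = 42
j=3,n=4: c = 42+12 = 54
j=4,n=2: c = 54+8 = 62
j=4,n=3: c = 62+12 = 74
j=4,n=4: c = 74+16 = 90
j=5,n=2: c = 90+10 = 100
j=5,n=3: c = 100+15 = 115
j=5,n=4: c = 115+20 = 135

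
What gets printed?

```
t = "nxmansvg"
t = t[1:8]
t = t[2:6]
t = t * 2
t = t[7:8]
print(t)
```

v

slice [1:8] → 'xmansvg'
slice [2:6] → 'ansv'
repeat ×2 → 'ansvansv'
slice [7:8] → 'v'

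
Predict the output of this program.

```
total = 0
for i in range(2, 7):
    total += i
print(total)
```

i=2: total = 0+2 = 2
i=3: total = 2+3 = 5
i=4: total = 5+4 = 9
i=5: total = 9+5 = 14
i=6: total = 14+6 = 20

20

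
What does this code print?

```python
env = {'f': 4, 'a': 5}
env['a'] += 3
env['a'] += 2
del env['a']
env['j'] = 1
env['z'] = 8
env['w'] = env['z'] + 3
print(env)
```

env['a'] = 5+3 = 8 → {'f': 4, 'a': 8}
env['a'] = 8+2 = 10 → {'f': 4, 'a': 10}
del 'a' → {'f': 4}
env['j'] = 1 → {'f': 4, 'j': 1}
env['z'] = 8 → {'f': 4, 'j': 1, 'z': 8}
env['w'] = env['z']+3 = 11 → {'f': 4, 'j': 1, 'z': 8, 'w': 11}

{'f': 4, 'j': 1, 'z': 8, 'w': 11}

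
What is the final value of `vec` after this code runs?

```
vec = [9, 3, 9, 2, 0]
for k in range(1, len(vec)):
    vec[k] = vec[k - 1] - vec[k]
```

[9, 6, -3, -5, -5]

k=1: vec[1] = 9-3 = 6 → [9, 6, 9, 2, 0]
k=2: vec[2] = 6-9 = -3 → [9, 6, -3, 2, 0]
k=3: vec[3] = (-3)-2 = -5 → [9, 6, -3, -5, 0]
k=4: vec[4] = (-5)-0 = -5 → [9, 6, -3, -5, -5]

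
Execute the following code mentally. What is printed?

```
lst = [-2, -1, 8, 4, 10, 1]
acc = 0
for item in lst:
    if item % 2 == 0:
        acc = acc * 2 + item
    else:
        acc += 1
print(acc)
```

43

item=-2: even, acc = 0*2+(-2) = -2
item=-1: not even, acc = (-2)+1 = -1
item=8: even, acc = (-1)*2+8 = 6
item=4: even, acc = 6*2+4 = 16
item=10: even, acc = 16*2+10 = 42
item=1: not even, acc = 42+1 = 43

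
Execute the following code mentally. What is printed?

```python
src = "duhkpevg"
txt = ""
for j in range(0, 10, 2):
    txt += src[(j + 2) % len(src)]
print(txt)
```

hpvdh

j=0: add src[2]='h' → 'h'
j=2: add src[4]='p' → 'hp'
j=4: add src[6]='v' → 'hpv'
j=6: add src[0]='d' → 'hpvd'
j=8: add src[2]='h' → 'hpvdh'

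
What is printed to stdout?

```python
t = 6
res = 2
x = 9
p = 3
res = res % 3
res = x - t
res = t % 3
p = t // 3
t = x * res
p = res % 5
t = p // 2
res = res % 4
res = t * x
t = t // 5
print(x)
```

9

res = 2%3 = 2
res = 9-6 = 3
res = 6%3 = 0
p = 6//3 = 2
t = 9*0 = 0
p = 0%5 = 0
t = 0//2 = 0
res = 0%4 = 0
res = 0*9 = 0
t = 0//5 = 0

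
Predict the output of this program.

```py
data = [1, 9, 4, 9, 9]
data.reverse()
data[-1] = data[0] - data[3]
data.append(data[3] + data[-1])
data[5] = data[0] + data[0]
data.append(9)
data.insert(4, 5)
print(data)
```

reverse → [9, 9, 4, 9, 1]
data[-1] = data[0]-data[3] = 9-9 = 0 → [9, 9, 4, 9, 0]
append data[3]+data[-1] = 9+0 = 9 → [9, 9, 4, 9, 0, 9]
data[5] = data[0]+data[0] = 9+9 = 18 → [9, 9, 4, 9, 0, 18]
append 9 → [9, 9, 4, 9, 0, 18, 9]
insert 5 at 4 → [9, 9, 4, 9, 5, 0, 18, 9]

[9, 9, 4, 9, 5, 0, 18, 9]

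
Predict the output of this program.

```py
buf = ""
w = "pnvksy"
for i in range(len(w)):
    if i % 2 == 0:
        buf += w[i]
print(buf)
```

i=0: add 'p' → 'p'
i=1: skip
i=2: add 'v' → 'pv'
i=3: skip
i=4: add 's' → 'pvs'
i=5: skip

pvs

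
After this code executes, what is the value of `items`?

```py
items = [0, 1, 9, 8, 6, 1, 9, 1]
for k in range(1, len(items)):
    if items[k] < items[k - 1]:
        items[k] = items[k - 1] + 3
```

[0, 1, 9, 12, 15, 18, 21, 24]

k=1: 1>=0, unchanged → [0, 1, 9, 8, 6, 1, 9, 1]
k=2: 9>=1, unchanged → [0, 1, 9, 8, 6, 1, 9, 1]
k=3: 8<9, items[3] = 9+3 = 12 → [0, 1, 9, 12, 6, 1, 9, 1]
k=4: 6<12, items[4] = 12+3 = 15 → [0, 1, 9, 12, 15, 1, 9, 1]
k=5: 1<15, items[5] = 15+3 = 18 → [0, 1, 9, 12, 15, 18, 9, 1]
k=6: 9<18, items[6] = 18+3 = 21 → [0, 1, 9, 12, 15, 18, 21, 1]
k=7: 1<21, items[7] = 21+3 = 24 → [0, 1, 9, 12, 15, 18, 21, 24]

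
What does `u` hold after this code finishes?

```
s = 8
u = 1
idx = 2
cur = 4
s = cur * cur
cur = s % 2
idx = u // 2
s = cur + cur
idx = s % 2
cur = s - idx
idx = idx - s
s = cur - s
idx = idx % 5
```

s = 4*4 = 16
cur = 16%2 = 0
idx = 1//2 = 0
s = 0+0 = 0
idx = 0%2 = 0
cur = 0-0 = 0
idx = 0-0 = 0
s = 0-0 = 0
idx = 0%5 = 0

1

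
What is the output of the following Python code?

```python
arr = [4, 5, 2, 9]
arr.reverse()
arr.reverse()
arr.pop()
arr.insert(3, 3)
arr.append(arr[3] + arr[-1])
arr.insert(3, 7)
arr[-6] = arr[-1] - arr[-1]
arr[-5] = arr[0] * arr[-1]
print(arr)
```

reverse → [9, 2, 5, 4]
reverse → [4, 5, 2, 9]
pop() removes 9 → [4, 5, 2]
insert 3 at 3 → [4, 5, 2, 3]
append arr[3]+arr[-1] = 3+3 = 6 → [4, 5, 2, 3, 6]
insert 7 at 3 → [4, 5, 2, 7, 3, 6]
arr[-6] = arr[-1]-arr[-1] = 6-6 = 0 → [0, 5, 2, 7, 3, 6]
arr[-5] = arr[0]*arr[-1] = 0*6 = 0 → [0, 0, 2, 7, 3, 6]

[0, 0, 2, 7, 3, 6]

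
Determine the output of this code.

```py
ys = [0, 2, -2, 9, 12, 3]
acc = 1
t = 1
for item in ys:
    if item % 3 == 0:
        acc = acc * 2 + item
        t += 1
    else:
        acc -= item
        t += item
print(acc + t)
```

item=0: %3==0, acc = 1*2+0 = 2; t=2
item=2: not %3==0, acc = 2-2 = 0; t=4
item=-2: not %3==0, acc = 0-(-2) = 2; t=2
item=9: %3==0, acc = 2*2+9 = 13; t=3
item=12: %3==0, acc = 13*2+12 = 38; t=4
item=3: %3==0, acc = 38*2+3 = 79; t=5
acc+t = 79+5 = 84

84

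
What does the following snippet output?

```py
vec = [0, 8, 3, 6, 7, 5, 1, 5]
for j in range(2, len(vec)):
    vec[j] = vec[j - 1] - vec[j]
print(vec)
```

j=2: vec[2] = 8-3 = 5 → [0, 8, 5, 6, 7, 5, 1, 5]
j=3: vec[3] = 5-6 = -1 → [0, 8, 5, -1, 7, 5, 1, 5]
j=4: vec[4] = (-1)-7 = -8 → [0, 8, 5, -1, -8, 5, 1, 5]
j=5: vec[5] = (-8)-5 = -13 → [0, 8, 5, -1, -8, -13, 1, 5]
j=6: vec[6] = (-13)-1 = -14 → [0, 8, 5, -1, -8, -13, -14, 5]
j=7: vec[7] = (-14)-5 = -19 → [0, 8, 5, -1, -8, -13, -14, -19]

[0, 8, 5, -1, -8, -13, -14, -19]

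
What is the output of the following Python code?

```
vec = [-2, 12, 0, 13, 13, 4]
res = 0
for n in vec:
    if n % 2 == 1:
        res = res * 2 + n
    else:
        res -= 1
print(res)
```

n=-2: not odd, res = 0-1 = -1
n=12: not odd, res = (-1)-1 = -2
n=0: not odd, res = (-2)-1 = -3
n=13: odd, res = (-3)*2+13 = 7
n=13: odd, res = 7*2+13 = 27
n=4: not odd, res = 27-1 = 26

26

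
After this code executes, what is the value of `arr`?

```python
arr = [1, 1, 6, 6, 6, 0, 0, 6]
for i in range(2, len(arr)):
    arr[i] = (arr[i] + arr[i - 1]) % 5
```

[1, 1, 2, 3, 4, 4, 4, 0]

i=2: arr[2] = (6+1)%5 = 2 → [1, 1, 2, 6, 6, 0, 0, 6]
i=3: arr[3] = (6+2)%5 = 3 → [1, 1, 2, 3, 6, 0, 0, 6]
i=4: arr[4] = (6+3)%5 = 4 → [1, 1, 2, 3, 4, 0, 0, 6]
i=5: arr[5] = (0+4)%5 = 4 → [1, 1, 2, 3, 4, 4, 0, 6]
i=6: arr[6] = (0+4)%5 = 4 → [1, 1, 2, 3, 4, 4, 4, 6]
i=7: arr[7] = (6+4)%5 = 0 → [1, 1, 2, 3, 4, 4, 4, 0]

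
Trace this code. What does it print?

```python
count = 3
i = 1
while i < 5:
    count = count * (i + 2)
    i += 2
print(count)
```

i=1: count = 3*3 = 9
i=3: count = 9*5 = 45

45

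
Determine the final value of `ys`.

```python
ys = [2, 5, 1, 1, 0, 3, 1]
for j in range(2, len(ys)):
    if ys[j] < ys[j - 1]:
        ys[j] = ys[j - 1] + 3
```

[2, 5, 8, 11, 14, 17, 20]

j=2: 1<5, ys[2] = 5+3 = 8 → [2, 5, 8, 1, 0, 3, 1]
j=3: 1<8, ys[3] = 8+3 = 11 → [2, 5, 8, 11, 0, 3, 1]
j=4: 0<11, ys[4] = 11+3 = 14 → [2, 5, 8, 11, 14, 3, 1]
j=5: 3<14, ys[5] = 14+3 = 17 → [2, 5, 8, 11, 14, 17, 1]
j=6: 1<17, ys[6] = 17+3 = 20 → [2, 5, 8, 11, 14, 17, 20]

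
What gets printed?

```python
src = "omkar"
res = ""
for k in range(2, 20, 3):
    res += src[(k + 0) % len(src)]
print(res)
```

koamrk

k=2: add src[2]='k' → 'k'
k=5: add src[0]='o' → 'ko'
k=8: add src[3]='a' → 'koa'
k=11: add src[1]='m' → 'koam'
k=14: add src[4]='r' → 'koamr'
k=17: add src[2]='k' → 'koamrk'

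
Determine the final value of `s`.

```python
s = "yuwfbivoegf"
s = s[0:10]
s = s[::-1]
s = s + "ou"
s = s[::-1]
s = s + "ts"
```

slice [0:10] → 'yuwfbivoeg'
reverse → 'geovibfwuy'
+ 'ou' → 'geovibfwuyou'
reverse → 'uoyuwfbivoeg'
+ 'ts' → 'uoyuwfbivoegts'

'uoyuwfbivoegts'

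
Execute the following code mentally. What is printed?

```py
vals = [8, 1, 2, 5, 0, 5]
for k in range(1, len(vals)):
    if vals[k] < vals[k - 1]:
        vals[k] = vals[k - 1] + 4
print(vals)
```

k=1: 1<8, vals[1] = 8+4 = 12 → [8, 12, 2, 5, 0, 5]
k=2: 2<12, vals[2] = 12+4 = 16 → [8, 12, 16, 5, 0, 5]
k=3: 5<16, vals[3] = 16+4 = 20 → [8, 12, 16, 20, 0, 5]
k=4: 0<20, vals[4] = 20+4 = 24 → [8, 12, 16, 20, 24, 5]
k=5: 5<24, vals[5] = 24+4 = 28 → [8, 12, 16, 20, 24, 28]

[8, 12, 16, 20, 24, 28]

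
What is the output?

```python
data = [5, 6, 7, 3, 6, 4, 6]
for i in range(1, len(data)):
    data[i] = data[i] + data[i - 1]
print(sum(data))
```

i=1: data[1] = 6+5 = 11 → [5, 11, 7, 3, 6, 4, 6]
i=2: data[2] = 7+11 = 18 → [5, 11, 18, 3, 6, 4, 6]
i=3: data[3] = 3+18 = 21 → [5, 11, 18, 21, 6, 4, 6]
i=4: data[4] = 6+21 = 27 → [5, 11, 18, 21, 27, 4, 6]
i=5: data[5] = 4+27 = 31 → [5, 11, 18, 21, 27, 31, 6]
i=6: data[6] = 6+31 = 37 → [5, 11, 18, 21, 27, 31, 37]
sum = 150

150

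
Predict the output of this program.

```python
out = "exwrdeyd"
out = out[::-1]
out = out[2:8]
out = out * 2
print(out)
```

edrwxeedrwxe

reverse → 'dyedrwxe'
slice [2:8] → 'edrwxe'
repeat ×2 → 'edrwxeedrwxe'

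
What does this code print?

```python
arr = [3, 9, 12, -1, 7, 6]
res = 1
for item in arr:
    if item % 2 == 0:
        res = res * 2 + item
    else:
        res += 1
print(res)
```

item=3: not even, res = 1+1 = 2
item=9: not even, res = 2+1 = 3
item=12: even, res = 3*2+12 = 18
item=-1: not even, res = 18+1 = 19
item=7: not even, res = 19+1 = 20
item=6: even, res = 20*2+6 = 46

46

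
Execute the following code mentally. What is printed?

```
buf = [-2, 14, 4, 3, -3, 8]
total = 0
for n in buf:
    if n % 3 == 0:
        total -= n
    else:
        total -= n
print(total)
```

n=-2: not %3==0, total = 0-(-2) = 2
n=14: not %3==0, total = 2-14 = -12
n=4: not %3==0, total = (-12)-4 = -16
n=3: %3==0, total = (-16)-3 = -19
n=-3: %3==0, total = (-19)-(-3) = -16
n=8: not %3==0, total = (-16)-8 = -24

-24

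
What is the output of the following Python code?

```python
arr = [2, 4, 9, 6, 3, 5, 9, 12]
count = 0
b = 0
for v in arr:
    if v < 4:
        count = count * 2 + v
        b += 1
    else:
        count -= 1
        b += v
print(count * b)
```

-94

v=2: <4, count = 0*2+2 = 2; b=1
v=4: not <4, count = 2-1 = 1; b=5
v=9: not <4, count = 1-1 = 0; b=14
v=6: not <4, count = 0-1 = -1; b=20
v=3: <4, count = (-1)*2+3 = 1; b=21
v=5: not <4, count = 1-1 = 0; b=26
v=9: not <4, count = 0-1 = -1; b=35
v=12: not <4, count = (-1)-1 = -2; b=47
count*b = (-2)*47 = -94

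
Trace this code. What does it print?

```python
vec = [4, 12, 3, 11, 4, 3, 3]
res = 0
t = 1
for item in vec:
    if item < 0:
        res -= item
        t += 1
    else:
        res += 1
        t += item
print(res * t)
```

287

item=4: not <0, res = 0+1 = 1; t=5
item=12: not <0, res = 1+1 = 2; t=17
item=3: not <0, res = 2+1 = 3; t=20
item=11: not <0, res = 3+1 = 4; t=31
item=4: not <0, res = 4+1 = 5; t=35
item=3: not <0, res = 5+1 = 6; t=38
item=3: not <0, res = 6+1 = 7; t=41
res*t = 7*41 = 287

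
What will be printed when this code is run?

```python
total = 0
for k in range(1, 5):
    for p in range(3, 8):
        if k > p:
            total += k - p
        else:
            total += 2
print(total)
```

k=1,p=3: not 1>3, total = 0+2 = 2
k=1,p=4: not 1>4, total = 2+2 = 4
k=1,p=5: not 1>5, total = 4+2 = 6
k=1,p=6: not 1>6, total = 6+2 = 8
k=1,p=7: not 1>7, total = 8+2 = 10
k=2,p=3: not 2>3, total = 10+2 = 12
k=2,p=4: not 2>4, total = 12+2 = 14
k=2,p=5: not 2>5, total = 14+2 = 16
k=2,p=6: not 2>6, total = 16+2 = 18
k=2,p=7: not 2>7, total = 18+2 = 20
k=3,p=3: not 3>3, total = 20+2 = 22
k=3,p=4: not 3>4, total = 22+2 = 24
k=3,p=5: not 3>5, total = 24+2 = 26
k=3,p=6: not 3>6, total = 26+2 = 28
k=3,p=7: not 3>7, total = 28+2 = 30
k=4,p=3: 4>3, total = 30+1 = 31
k=4,p=4: not 4>4, total = 31+2 = 33
k=4,p=5: not 4>5, total = 33+2 = 35
k=4,p=6: not 4>6, total = 35+2 = 37
k=4,p=7: not 4>7, total = 37+2 = 39

39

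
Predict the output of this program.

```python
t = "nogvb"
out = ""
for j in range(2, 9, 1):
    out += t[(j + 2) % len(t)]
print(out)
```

bnogvbn

j=2: add t[4]='b' → 'b'
j=3: add t[0]='n' → 'bn'
j=4: add t[1]='o' → 'bno'
j=5: add t[2]='g' → 'bnog'
j=6: add t[3]='v' → 'bnogv'
j=7: add t[4]='b' → 'bnogvb'
j=8: add t[0]='n' → 'bnogvbn'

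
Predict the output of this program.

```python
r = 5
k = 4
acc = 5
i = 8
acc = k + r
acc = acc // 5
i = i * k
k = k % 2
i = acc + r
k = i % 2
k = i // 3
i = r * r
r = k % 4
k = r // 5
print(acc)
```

acc = 4+5 = 9
acc = 9//5 = 1
i = 8*4 = 32
k = 4%2 = 0
i = 1+5 = 6
k = 6%2 = 0
k = 6//3 = 2
i = 5*5 = 25
r = 2%4 = 2
k = 2//5 = 0

1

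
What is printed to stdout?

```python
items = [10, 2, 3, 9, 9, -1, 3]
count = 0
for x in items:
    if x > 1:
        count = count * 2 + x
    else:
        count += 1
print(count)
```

x=10: >1, count = 0*2+10 = 10
x=2: >1, count = 10*2+2 = 22
x=3: >1, count = 22*2+3 = 47
x=9: >1, count = 47*2+9 = 103
x=9: >1, count = 103*2+9 = 215
x=-1: not >1, count = 215+1 = 216
x=3: >1, count = 216*2+3 = 435

435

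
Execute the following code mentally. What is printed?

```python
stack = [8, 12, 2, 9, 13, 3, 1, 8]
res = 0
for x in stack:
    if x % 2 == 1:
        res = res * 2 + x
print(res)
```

131

x=8: not odd
x=12: not odd
x=2: not odd
x=9: odd, res = 0*2+9 = 9
x=13: odd, res = 9*2+13 = 31
x=3: odd, res = 31*2+3 = 65
x=1: odd, res = 65*2+1 = 131
x=8: not odd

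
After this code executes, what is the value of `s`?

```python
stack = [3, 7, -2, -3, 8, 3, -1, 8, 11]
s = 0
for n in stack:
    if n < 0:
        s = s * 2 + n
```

-15

n=3: not <0
n=7: not <0
n=-2: <0, s = 0*2+(-2) = -2
n=-3: <0, s = (-2)*2+(-3) = -7
n=8: not <0
n=3: not <0
n=-1: <0, s = (-7)*2+(-1) = -15
n=8: not <0
n=11: not <0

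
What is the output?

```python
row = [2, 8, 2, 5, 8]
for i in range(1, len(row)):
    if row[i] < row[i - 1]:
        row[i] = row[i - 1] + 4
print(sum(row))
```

58

i=1: 8>=2, unchanged → [2, 8, 2, 5, 8]
i=2: 2<8, row[2] = 8+4 = 12 → [2, 8, 12, 5, 8]
i=3: 5<12, row[3] = 12+4 = 16 → [2, 8, 12, 16, 8]
i=4: 8<16, row[4] = 16+4 = 20 → [2, 8, 12, 16, 20]
sum = 58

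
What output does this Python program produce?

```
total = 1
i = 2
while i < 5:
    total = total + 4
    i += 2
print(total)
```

i=2: total = 1+4 = 5
i=4: total = 5+4 = 9

9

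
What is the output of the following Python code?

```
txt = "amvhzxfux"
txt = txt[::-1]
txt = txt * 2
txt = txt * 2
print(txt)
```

reverse → 'xufxzhvma'
repeat ×2 → 'xufxzhvmaxufxzhvma'
repeat ×2 → 'xufxzhvmaxufxzhvmaxufxzhvmaxufxzhvma'

xufxzhvmaxufxzhvmaxufxzhvmaxufxzhvma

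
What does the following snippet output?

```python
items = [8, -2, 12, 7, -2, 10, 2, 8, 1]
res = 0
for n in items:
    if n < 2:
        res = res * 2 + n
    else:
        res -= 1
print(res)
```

-33

n=8: not <2, res = 0-1 = -1
n=-2: <2, res = (-1)*2+(-2) = -4
n=12: not <2, res = (-4)-1 = -5
n=7: not <2, res = (-5)-1 = -6
n=-2: <2, res = (-6)*2+(-2) = -14
n=10: not <2, res = (-14)-1 = -15
n=2: not <2, res = (-15)-1 = -16
n=8: not <2, res = (-16)-1 = -17
n=1: <2, res = (-17)*2+1 = -33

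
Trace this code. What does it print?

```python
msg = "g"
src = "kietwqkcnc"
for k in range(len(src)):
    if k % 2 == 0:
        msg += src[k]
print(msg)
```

gkewkn

k=0: add 'k' → 'gk'
k=1: skip
k=2: add 'e' → 'gke'
k=3: skip
k=4: add 'w' → 'gkew'
k=5: skip
k=6: add 'k' → 'gkewk'
k=7: skip
k=8: add 'n' → 'gkewkn'
k=9: skip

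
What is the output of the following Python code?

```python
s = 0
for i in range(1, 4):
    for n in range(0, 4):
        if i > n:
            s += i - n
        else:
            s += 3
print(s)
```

i=1,n=0: 1>0, s = 0+1 = 1
i=1,n=1: not 1>1, s = 1+3 = 4
i=1,n=2: not 1>2, s = 4+3 = 7
i=1,n=3: not 1>3, s = 7+3 = 10
i=2,n=0: 2>0, s = 10+2 = 12
i=2,n=1: 2>1, s = 12+1 = 13
i=2,n=2: not 2>2, s = 13+3 = 16
i=2,n=3: not 2>3, s = 16+3 = 19
i=3,n=0: 3>0, s = 19+3 = 22
i=3,n=1: 3>1, s = 22+2 = 24
i=3,n=2: 3>2, s = 24+1 = 25
i=3,n=3: not 3>3, s = 25+3 = 28

28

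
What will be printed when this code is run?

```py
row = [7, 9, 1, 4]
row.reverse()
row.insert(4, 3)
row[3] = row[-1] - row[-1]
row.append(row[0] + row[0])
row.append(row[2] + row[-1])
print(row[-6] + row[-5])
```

10

reverse → [4, 1, 9, 7]
insert 3 at 4 → [4, 1, 9, 7, 3]
row[3] = row[-1]-row[-1] = 3-3 = 0 → [4, 1, 9, 0, 3]
append row[0]+row[0] = 4+4 = 8 → [4, 1, 9, 0, 3, 8]
append row[2]+row[-1] = 9+8 = 17 → [4, 1, 9, 0, 3, 8, 17]
row[-6]+row[-5] = 1+9 = 10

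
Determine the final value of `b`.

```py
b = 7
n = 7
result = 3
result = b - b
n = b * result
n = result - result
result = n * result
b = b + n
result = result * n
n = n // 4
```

7

result = 7-7 = 0
n = 7*0 = 0
n = 0-0 = 0
result = 0*0 = 0
b = 7+0 = 7
result = 0*0 = 0
n = 0//4 = 0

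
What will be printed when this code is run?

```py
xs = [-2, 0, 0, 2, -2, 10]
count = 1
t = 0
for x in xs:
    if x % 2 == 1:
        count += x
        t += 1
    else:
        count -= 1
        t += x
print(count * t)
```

-40

x=-2: not odd, count = 1-1 = 0; t=-2
x=0: not odd, count = 0-1 = -1; t=-2
x=0: not odd, count = (-1)-1 = -2; t=-2
x=2: not odd, count = (-2)-1 = -3; t=0
x=-2: not odd, count = (-3)-1 = -4; t=-2
x=10: not odd, count = (-4)-1 = -5; t=8
count*t = (-5)*8 = -40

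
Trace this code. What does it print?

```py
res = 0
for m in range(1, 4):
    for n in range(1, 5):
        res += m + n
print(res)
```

54

m=1,n=1: res = 0+2 = 2
m=1,n=2: res = 2+3 = 5
m=1,n=3: res = 5+4 = 9
m=1,n=4: res = 9+5 = 14
m=2,n=1: res = 14+3 = 17
m=2,n=2: res = 17+4 = 21
m=2,n=3: res = 21+5 = 26
m=2,n=4: res = 26+6 = 32
m=3,n=1: res = 32+4 = 36
m=3,n=2: res = 36+5 = 41
m=3,n=3: res = 41+6 = 47
m=3,n=4: res = 47+7 = 54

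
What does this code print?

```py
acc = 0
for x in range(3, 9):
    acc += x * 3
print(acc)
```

99

x=3: acc = 0+3*3 = 9
x=4: acc = 9+4*3 = 21
x=5: acc = 21+5*3 = 36
x=6: acc = 36+6*3 = 54
x=7: acc = 54+7*3 = 75
x=8: acc = 75+8*3 = 99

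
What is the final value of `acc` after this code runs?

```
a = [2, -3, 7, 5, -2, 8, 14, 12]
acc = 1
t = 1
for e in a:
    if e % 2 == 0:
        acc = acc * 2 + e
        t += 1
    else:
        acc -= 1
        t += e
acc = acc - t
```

57

e=2: even, acc = 1*2+2 = 4; t=2
e=-3: not even, acc = 4-1 = 3; t=-1
e=7: not even, acc = 3-1 = 2; t=6
e=5: not even, acc = 2-1 = 1; t=11
e=-2: even, acc = 1*2+(-2) = 0; t=12
e=8: even, acc = 0*2+8 = 8; t=13
e=14: even, acc = 8*2+14 = 30; t=14
e=12: even, acc = 30*2+12 = 72; t=15
acc-t = 72-15 = 57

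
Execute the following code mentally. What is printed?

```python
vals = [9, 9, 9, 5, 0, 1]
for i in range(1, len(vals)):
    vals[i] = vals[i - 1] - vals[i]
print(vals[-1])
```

-15

i=1: vals[1] = 9-9 = 0 → [9, 0, 9, 5, 0, 1]
i=2: vals[2] = 0-9 = -9 → [9, 0, -9, 5, 0, 1]
i=3: vals[3] = (-9)-5 = -14 → [9, 0, -9, -14, 0, 1]
i=4: vals[4] = (-14)-0 = -14 → [9, 0, -9, -14, -14, 1]
i=5: vals[5] = (-14)-1 = -15 → [9, 0, -9, -14, -14, -15]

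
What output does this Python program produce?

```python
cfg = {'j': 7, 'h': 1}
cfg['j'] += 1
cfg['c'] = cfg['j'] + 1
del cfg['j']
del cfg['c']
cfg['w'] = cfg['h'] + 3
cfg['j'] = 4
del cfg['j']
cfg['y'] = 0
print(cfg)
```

{'h': 1, 'w': 4, 'y': 0}

cfg['j'] = 7+1 = 8 → {'j': 8, 'h': 1}
cfg['c'] = cfg['j']+1 = 9 → {'j': 8, 'h': 1, 'c': 9}
del 'j' → {'h': 1, 'c': 9}
del 'c' → {'h': 1}
cfg['w'] = cfg['h']+3 = 4 → {'h': 1, 'w': 4}
cfg['j'] = 4 → {'h': 1, 'w': 4, 'j': 4}
del 'j' → {'h': 1, 'w': 4}
cfg['y'] = 0 → {'h': 1, 'w': 4, 'y': 0}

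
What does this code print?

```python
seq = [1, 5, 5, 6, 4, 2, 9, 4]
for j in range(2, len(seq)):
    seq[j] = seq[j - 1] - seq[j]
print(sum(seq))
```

j=2: seq[2] = 5-5 = 0 → [1, 5, 0, 6, 4, 2, 9, 4]
j=3: seq[3] = 0-6 = -6 → [1, 5, 0, -6, 4, 2, 9, 4]
j=4: seq[4] = (-6)-4 = -10 → [1, 5, 0, -6, -10, 2, 9, 4]
j=5: seq[5] = (-10)-2 = -12 → [1, 5, 0, -6, -10, -12, 9, 4]
j=6: seq[6] = (-12)-9 = -21 → [1, 5, 0, -6, -10, -12, -21, 4]
j=7: seq[7] = (-21)-4 = -25 → [1, 5, 0, -6, -10, -12, -21, -25]
sum = -68

-68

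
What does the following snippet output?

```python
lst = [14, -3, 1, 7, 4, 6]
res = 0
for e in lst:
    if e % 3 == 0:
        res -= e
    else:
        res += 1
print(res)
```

e=14: not %3==0, res = 0+1 = 1
e=-3: %3==0, res = 1-(-3) = 4
e=1: not %3==0, res = 4+1 = 5
e=7: not %3==0, res = 5+1 = 6
e=4: not %3==0, res = 6+1 = 7
e=6: %3==0, res = 7-6 = 1

1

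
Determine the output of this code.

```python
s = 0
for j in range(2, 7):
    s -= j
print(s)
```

j=2: s = 0-2 = -2
j=3: s = (-2)-3 = -5
j=4: s = (-5)-4 = -9
j=5: s = (-9)-5 = -14
j=6: s = (-14)-6 = -20

-20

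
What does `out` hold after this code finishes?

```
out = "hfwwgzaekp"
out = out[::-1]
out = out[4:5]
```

reverse → 'pkeazgwwfh'
slice [4:5] → 'z'

'z'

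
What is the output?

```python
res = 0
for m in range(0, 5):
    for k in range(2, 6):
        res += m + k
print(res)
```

m=0,k=2: res = 0+2 = 2
m=0,k=3: res = 2+3 = 5
m=0,k=4: res = 5+4 = 9
m=0,k=5: res = 9+5 = 14
m=1,k=2: res = 14+3 = 17
m=1,k=3: res = 17+4 = 21
m=1,k=4: res = 21+5 = 26
m=1,k=5: res = 26+6 = 32
m=2,k=2: res = 32+4 = 36
m=2,k=3: res = 36+5 = 41
m=2,k=4: res = 41+6 = 47
m=2,k=5: res = 47+7 = 54
m=3,k=2: res = 54+5 = 59
m=3,k=3: res = 59+6 = 65
m=3,k=4: res = 65+7 = 72
m=3,k=5: res = 72+8 = 80
m=4,k=2: res = 80+6 = 86
m=4,k=3: res = 86+7 = 93
m=4,k=4: res = 93+8 = 101
m=4,k=5: res = 101+9 = 110

110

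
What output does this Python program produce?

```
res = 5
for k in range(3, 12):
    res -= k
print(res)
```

-58

k=3: res = 5-3 = 2
k=4: res = 2-4 = -2
k=5: res = (-2)-5 = -7
k=6: res = (-7)-6 = -13
k=7: res = (-13)-7 = -20
k=8: res = (-20)-8 = -28
k=9: res = (-28)-9 = -37
k=10: res = (-37)-10 = -47
k=11: res = (-47)-11 = -58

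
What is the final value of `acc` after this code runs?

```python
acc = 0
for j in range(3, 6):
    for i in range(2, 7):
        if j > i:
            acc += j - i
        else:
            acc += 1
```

j=3,i=2: 3>2, acc = 0+1 = 1
j=3,i=3: not 3>3, acc = 1+1 = 2
j=3,i=4: not 3>4, acc = 2+1 = 3
j=3,i=5: not 3>5, acc = 3+1 = 4
j=3,i=6: not 3>6, acc = 4+1 = 5
j=4,i=2: 4>2, acc = 5+2 = 7
j=4,i=3: 4>3, acc = 7+1 = 8
j=4,i=4: not 4>4, acc = 8+1 = 9
j=4,i=5: not 4>5, acc = 9+1 = 10
j=4,i=6: not 4>6, acc = 10+1 = 11
j=5,i=2: 5>2, acc = 11+3 = 14
j=5,i=3: 5>3, acc = 14+2 = 16
j=5,i=4: 5>4, acc = 16+1 = 17
j=5,i=5: not 5>5, acc = 17+1 = 18
j=5,i=6: not 5>6, acc = 18+1 = 19

19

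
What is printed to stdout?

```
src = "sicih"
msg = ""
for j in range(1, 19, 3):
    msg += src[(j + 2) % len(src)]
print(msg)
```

iihcsi

j=1: add src[3]='i' → 'i'
j=4: add src[1]='i' → 'ii'
j=7: add src[4]='h' → 'iih'
j=10: add src[2]='c' → 'iihc'
j=13: add src[0]='s' → 'iihcs'
j=16: add src[3]='i' → 'iihcsi'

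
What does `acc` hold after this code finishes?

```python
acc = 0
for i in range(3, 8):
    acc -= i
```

i=3: acc = 0-3 = -3
i=4: acc = (-3)-4 = -7
i=5: acc = (-7)-5 = -12
i=6: acc = (-12)-6 = -18
i=7: acc = (-18)-7 = -25

-25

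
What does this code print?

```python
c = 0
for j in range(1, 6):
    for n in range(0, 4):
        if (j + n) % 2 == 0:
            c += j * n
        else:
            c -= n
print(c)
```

34

j=1,n=0: odd sum, c = 0-0 = 0
j=1,n=1: even sum, c = 0+1 = 1
j=1,n=2: odd sum, c = 1-2 = -1
j=1,n=3: even sum, c = (-1)+3 = 2
j=2,n=0: even sum, c = 2+0 = 2
j=2,n=1: odd sum, c = 2-1 = 1
j=2,n=2: even sum, c = 1+4 = 5
j=2,n=3: odd sum, c = 5-3 = 2
j=3,n=0: odd sum, c = 2-0 = 2
j=3,n=1: even sum, c = 2+3 = 5
j=3,n=2: odd sum, c = 5-2 = 3
j=3,n=3: even sum, c = 3+9 = 12
j=4,n=0: even sum, c = 12+0 = 12
j=4,n=1: odd sum, c = 12-1 = 11
j=4,n=2: even sum, c = 11+8 = 19
j=4,n=3: odd sum, c = 19-3 = 16
j=5,n=0: odd sum, c = 16-0 = 16
j=5,n=1: even sum, c = 16+5 = 21
j=5,n=2: odd sum, c = 21-2 = 19
j=5,n=3: even sum, c = 19+15 = 34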